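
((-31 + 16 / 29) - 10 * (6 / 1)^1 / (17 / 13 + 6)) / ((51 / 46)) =-57638 / 1653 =-34.87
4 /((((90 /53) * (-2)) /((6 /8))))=-53 /60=-0.88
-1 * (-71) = 71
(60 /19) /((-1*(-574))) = 30 /5453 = 0.01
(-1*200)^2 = 40000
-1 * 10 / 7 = -10 / 7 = -1.43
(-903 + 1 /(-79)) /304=-35669 /12008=-2.97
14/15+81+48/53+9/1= 73012/795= 91.84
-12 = -12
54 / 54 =1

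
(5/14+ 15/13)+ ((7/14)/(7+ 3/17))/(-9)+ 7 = 1699255/199836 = 8.50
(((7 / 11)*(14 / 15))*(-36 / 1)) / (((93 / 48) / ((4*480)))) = -21188.69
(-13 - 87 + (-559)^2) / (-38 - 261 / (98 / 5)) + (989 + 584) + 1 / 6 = -136211297 / 30174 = -4514.19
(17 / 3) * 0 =0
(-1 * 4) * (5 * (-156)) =3120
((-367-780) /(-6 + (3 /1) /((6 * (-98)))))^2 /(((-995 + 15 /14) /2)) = -1415132189632 /19276853035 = -73.41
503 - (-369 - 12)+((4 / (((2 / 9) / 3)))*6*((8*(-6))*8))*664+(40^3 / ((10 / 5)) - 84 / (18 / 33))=-82579494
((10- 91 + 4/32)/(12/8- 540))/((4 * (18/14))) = 4529/155088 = 0.03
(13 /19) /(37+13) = 13 /950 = 0.01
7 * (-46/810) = -161/405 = -0.40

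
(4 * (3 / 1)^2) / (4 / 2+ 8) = 18 / 5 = 3.60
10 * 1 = 10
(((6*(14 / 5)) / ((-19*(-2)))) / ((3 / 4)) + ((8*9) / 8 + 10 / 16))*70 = 715.01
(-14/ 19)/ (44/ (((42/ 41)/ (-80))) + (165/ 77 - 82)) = 294/ 1402903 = 0.00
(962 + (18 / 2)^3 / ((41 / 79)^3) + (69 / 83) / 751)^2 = 704205619953203107202480644 / 18456068741032552249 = 38155775.74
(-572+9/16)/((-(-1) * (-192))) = 9143/3072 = 2.98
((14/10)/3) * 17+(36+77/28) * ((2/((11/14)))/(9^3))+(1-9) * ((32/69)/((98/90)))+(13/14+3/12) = 1055557631/180748260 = 5.84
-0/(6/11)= 0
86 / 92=43 / 46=0.93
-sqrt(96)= -4*sqrt(6)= -9.80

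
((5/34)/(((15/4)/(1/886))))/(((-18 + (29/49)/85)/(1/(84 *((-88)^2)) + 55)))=-1252204835/9255311822592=-0.00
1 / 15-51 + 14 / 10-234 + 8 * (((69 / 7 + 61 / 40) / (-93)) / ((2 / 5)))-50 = -729079 / 2170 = -335.98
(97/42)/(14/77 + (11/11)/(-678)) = 12.81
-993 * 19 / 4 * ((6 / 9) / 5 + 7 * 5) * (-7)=23200121 / 20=1160006.05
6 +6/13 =84/13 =6.46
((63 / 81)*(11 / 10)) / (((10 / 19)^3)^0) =77 / 90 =0.86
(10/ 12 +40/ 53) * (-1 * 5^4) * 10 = -1578125/ 159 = -9925.31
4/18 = 2/9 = 0.22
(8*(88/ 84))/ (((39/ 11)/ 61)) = 118096/ 819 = 144.20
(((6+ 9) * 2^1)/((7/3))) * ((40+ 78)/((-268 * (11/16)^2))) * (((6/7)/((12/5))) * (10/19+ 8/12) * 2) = -77030400/7547617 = -10.21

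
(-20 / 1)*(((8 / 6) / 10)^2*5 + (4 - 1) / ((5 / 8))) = -880 / 9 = -97.78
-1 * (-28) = 28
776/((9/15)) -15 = 3835/3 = 1278.33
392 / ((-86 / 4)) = -784 / 43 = -18.23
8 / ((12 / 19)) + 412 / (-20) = -119 / 15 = -7.93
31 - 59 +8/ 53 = -1476/ 53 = -27.85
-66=-66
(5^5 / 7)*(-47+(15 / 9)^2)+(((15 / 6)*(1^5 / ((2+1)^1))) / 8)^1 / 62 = -1233799895 / 62496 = -19742.06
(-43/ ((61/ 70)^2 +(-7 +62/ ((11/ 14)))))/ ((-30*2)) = 115885/ 11750493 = 0.01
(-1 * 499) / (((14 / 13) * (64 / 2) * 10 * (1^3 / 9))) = -58383 / 4480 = -13.03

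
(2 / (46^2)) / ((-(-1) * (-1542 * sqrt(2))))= -sqrt(2) / 3262872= -0.00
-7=-7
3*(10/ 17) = 30/ 17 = 1.76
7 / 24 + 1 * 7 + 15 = 535 / 24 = 22.29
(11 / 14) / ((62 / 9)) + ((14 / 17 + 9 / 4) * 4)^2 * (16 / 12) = 151746265 / 752556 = 201.64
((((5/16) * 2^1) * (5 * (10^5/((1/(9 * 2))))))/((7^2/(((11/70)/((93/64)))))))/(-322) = -66000000/1711913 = -38.55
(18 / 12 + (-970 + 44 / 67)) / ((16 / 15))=-1945365 / 2144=-907.35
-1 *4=-4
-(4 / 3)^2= -16 / 9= -1.78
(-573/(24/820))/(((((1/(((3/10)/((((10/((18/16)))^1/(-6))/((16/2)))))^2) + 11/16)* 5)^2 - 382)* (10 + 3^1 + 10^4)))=215743278176640/39001301955987091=0.01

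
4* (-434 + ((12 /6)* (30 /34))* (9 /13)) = -382576 /221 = -1731.11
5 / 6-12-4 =-91 / 6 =-15.17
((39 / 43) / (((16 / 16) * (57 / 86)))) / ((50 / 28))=364 / 475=0.77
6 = 6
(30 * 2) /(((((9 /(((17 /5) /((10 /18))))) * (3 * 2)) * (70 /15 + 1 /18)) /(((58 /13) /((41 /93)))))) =14.57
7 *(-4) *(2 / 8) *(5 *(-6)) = 210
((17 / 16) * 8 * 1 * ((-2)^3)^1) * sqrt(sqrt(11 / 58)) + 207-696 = -489-34 * 11^(1 / 4) * 58^(3 / 4) / 29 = -533.87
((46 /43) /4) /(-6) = -0.04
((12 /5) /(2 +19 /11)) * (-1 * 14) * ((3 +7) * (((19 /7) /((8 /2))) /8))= -627 /82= -7.65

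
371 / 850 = 0.44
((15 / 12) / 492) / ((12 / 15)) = 25 / 7872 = 0.00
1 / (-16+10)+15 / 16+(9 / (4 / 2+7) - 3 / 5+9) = 2441 / 240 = 10.17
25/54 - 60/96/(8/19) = -1765/1728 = -1.02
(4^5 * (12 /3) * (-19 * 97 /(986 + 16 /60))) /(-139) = 56616960 /1028183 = 55.07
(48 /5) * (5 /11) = 48 /11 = 4.36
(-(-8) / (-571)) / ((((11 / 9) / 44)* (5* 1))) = -288 / 2855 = -0.10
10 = 10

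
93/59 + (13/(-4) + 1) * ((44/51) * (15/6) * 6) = -27624/1003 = -27.54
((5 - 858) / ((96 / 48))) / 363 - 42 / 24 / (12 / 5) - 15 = -98179 / 5808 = -16.90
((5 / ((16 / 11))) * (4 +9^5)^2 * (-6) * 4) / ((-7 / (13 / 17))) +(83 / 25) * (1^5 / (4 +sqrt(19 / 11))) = 29359650982941301 / 934150 - 83 * sqrt(209) / 3925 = 31429268300.23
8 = 8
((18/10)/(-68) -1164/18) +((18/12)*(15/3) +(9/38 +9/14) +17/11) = -81728071/1492260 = -54.77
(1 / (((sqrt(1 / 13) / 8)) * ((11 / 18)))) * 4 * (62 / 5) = 35712 * sqrt(13) / 55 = 2341.12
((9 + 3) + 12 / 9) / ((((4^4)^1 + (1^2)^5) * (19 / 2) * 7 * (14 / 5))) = 200 / 717801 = 0.00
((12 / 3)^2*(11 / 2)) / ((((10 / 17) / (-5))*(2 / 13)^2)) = -31603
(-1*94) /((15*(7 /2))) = -188 /105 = -1.79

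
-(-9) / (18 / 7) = 7 / 2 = 3.50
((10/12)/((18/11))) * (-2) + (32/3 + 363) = 20123/54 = 372.65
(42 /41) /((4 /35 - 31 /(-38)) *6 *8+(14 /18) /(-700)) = 5027400 /219091987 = 0.02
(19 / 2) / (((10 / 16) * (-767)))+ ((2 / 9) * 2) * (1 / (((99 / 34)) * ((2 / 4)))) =0.29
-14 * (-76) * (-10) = -10640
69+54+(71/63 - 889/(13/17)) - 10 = -858649/819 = -1048.41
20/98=10/49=0.20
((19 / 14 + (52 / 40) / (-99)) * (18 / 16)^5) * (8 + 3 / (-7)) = 1619392581 / 88309760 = 18.34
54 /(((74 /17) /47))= 21573 /37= 583.05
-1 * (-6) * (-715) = -4290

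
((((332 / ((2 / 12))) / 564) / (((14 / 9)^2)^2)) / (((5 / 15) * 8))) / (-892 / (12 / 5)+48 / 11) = -53911737 / 87540383168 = -0.00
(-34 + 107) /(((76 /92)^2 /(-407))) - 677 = -44214.73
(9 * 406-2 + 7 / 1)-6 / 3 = 3657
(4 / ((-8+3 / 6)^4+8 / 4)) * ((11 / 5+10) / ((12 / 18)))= 5856 / 253285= 0.02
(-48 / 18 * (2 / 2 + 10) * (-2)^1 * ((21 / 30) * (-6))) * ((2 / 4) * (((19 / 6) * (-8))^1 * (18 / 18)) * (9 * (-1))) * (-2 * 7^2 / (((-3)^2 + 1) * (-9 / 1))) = -2293984 / 75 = -30586.45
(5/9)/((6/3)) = 5/18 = 0.28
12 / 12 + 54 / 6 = 10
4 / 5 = 0.80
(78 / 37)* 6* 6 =2808 / 37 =75.89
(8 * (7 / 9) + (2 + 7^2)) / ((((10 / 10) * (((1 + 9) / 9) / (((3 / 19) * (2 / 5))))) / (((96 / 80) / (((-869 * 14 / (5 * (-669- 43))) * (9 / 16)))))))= 2.03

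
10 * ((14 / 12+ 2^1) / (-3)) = -10.56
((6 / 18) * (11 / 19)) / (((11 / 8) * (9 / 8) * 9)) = 0.01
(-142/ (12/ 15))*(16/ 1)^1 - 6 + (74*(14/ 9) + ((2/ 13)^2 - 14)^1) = -4174940/ 1521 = -2744.87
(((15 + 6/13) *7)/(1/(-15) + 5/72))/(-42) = -12060/13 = -927.69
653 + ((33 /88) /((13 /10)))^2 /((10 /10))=1765937 /2704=653.08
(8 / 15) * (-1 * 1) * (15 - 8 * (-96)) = -2088 / 5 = -417.60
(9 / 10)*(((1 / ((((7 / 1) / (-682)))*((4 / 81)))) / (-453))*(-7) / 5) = -82863 / 15100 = -5.49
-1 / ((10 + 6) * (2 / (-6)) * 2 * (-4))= -0.02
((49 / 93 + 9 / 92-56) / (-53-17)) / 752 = 473791 / 450387840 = 0.00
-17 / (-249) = 17 / 249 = 0.07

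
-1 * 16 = -16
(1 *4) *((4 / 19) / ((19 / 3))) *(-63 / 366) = -0.02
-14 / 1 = -14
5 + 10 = 15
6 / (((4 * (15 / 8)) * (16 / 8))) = 2 / 5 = 0.40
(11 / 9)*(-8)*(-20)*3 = 1760 / 3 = 586.67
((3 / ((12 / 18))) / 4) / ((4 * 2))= 9 / 64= 0.14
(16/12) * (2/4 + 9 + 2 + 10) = 86/3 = 28.67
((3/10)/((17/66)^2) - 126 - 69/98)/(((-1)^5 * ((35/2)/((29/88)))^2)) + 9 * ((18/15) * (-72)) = -261136402639647/335842276000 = -777.56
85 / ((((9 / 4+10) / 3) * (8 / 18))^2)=61965 / 2401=25.81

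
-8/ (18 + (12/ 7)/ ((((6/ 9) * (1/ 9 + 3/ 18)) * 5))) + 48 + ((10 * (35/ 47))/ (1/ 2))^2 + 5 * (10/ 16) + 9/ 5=42106346861/ 153481320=274.34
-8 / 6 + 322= 962 / 3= 320.67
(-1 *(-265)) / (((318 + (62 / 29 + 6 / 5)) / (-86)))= -1652275 / 23297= -70.92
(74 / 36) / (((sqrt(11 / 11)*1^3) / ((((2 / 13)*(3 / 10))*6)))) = 37 / 65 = 0.57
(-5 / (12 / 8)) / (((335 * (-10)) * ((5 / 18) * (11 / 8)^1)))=48 / 18425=0.00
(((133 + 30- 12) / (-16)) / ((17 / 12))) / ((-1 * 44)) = 453 / 2992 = 0.15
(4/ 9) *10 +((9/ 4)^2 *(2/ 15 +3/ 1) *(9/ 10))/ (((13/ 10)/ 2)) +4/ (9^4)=90098461/ 3411720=26.41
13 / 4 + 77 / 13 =477 / 52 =9.17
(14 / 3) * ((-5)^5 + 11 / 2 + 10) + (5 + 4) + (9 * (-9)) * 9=-15231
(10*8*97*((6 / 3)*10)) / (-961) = -155200 / 961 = -161.50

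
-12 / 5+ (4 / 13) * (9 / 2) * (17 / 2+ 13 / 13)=699 / 65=10.75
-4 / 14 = -2 / 7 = -0.29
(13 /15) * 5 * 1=13 /3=4.33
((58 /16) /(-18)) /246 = -29 /35424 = -0.00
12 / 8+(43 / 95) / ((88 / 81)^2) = 1385643 / 735680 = 1.88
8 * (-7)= -56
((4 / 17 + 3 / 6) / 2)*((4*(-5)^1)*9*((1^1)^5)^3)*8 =-9000 / 17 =-529.41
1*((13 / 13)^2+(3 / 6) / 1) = 3 / 2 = 1.50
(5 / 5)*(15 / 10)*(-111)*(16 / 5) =-2664 / 5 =-532.80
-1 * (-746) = 746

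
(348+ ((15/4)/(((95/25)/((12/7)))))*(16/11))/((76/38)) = 256362/1463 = 175.23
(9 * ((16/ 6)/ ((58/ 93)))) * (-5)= -5580/ 29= -192.41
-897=-897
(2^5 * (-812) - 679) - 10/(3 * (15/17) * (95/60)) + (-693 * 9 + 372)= -1854232/57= -32530.39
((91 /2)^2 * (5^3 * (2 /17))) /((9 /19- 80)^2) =4.81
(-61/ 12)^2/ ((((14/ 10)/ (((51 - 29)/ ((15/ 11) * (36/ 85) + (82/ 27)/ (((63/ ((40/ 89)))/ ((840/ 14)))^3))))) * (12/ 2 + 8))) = 15297379641160155/ 430219990762304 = 35.56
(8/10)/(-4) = -1/5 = -0.20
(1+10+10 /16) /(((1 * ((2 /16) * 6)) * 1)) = 31 /2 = 15.50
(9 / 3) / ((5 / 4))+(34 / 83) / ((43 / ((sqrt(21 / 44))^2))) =944001 / 392590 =2.40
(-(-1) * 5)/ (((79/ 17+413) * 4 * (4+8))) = 17/ 68160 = 0.00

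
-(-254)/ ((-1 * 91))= -254/ 91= -2.79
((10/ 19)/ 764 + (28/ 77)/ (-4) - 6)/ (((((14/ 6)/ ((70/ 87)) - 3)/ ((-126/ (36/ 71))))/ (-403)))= 486938466105/ 79838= 6099081.47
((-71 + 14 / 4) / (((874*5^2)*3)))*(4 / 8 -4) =63 / 17480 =0.00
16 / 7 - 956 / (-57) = 7604 / 399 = 19.06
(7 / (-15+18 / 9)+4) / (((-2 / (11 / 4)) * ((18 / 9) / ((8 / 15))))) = -33 / 26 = -1.27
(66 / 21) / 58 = 11 / 203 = 0.05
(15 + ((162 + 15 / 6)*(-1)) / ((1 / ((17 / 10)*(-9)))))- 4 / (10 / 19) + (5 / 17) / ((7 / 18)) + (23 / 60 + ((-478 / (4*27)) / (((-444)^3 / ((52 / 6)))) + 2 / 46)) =245027371827497887 / 97023900738240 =2525.43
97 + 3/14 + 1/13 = 17707/182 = 97.29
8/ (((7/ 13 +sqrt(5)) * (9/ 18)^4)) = -2912/ 199 +5408 * sqrt(5)/ 199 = 46.13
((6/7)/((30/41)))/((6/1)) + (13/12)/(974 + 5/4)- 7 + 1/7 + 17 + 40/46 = 70397921/6280610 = 11.21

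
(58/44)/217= 29/4774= 0.01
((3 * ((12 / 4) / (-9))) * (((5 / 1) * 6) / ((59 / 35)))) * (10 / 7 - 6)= 4800 / 59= 81.36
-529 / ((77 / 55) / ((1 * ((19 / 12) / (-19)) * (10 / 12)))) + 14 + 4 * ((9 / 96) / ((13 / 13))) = 10235 / 252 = 40.62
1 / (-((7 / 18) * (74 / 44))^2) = -2.34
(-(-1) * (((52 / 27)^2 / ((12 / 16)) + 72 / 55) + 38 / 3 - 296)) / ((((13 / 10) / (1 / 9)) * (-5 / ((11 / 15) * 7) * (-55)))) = -466597684 / 1055500875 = -0.44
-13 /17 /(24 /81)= -351 /136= -2.58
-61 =-61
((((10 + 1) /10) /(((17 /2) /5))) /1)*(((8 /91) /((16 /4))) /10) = 11 /7735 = 0.00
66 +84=150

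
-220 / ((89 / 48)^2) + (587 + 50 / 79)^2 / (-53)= -17238169150849 / 2620052933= -6579.32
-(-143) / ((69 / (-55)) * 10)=-1573 / 138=-11.40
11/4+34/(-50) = 207/100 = 2.07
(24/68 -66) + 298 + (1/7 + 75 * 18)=188317/119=1582.50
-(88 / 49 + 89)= -4449 / 49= -90.80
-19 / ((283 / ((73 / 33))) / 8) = -1.19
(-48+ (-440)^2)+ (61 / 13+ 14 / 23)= 57873633 / 299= 193557.30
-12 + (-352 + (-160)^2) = 25236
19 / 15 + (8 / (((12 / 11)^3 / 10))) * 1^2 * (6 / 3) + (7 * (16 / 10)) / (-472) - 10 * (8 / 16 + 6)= 59.48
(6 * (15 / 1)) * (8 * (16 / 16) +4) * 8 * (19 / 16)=10260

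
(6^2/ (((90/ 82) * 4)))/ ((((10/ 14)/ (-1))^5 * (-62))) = 689087/ 968750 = 0.71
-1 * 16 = -16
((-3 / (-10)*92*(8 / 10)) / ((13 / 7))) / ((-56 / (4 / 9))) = -92 / 975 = -0.09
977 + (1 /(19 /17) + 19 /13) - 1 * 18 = 237455 /247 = 961.36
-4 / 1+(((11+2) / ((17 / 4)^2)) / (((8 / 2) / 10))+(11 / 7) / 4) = -14629 / 8092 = -1.81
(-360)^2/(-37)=-129600/37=-3502.70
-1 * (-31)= 31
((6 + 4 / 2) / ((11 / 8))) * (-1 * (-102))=6528 / 11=593.45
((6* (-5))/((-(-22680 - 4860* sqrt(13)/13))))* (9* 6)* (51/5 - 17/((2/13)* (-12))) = -211939/152340 + 2329* sqrt(13)/101560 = -1.31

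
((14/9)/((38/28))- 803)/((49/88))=-12066296/8379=-1440.06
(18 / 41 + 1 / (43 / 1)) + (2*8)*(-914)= -14623.54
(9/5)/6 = 3/10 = 0.30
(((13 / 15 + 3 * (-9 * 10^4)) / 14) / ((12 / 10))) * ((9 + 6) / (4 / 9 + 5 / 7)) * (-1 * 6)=1248283.66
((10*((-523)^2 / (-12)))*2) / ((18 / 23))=-582515.46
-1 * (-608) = 608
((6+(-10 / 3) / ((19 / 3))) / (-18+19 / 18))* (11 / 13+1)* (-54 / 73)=186624 / 423035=0.44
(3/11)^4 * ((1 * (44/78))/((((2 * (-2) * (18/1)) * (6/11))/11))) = -1/1144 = -0.00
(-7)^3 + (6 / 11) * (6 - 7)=-343.55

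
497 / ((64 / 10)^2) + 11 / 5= 73389 / 5120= 14.33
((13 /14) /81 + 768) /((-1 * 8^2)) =-870925 /72576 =-12.00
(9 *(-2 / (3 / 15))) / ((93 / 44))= -1320 / 31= -42.58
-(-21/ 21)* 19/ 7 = 19/ 7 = 2.71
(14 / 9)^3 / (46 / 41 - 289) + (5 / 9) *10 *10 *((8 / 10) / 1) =382304696 / 8604387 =44.43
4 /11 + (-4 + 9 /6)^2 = 6.61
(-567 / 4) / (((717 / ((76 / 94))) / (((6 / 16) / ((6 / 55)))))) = -197505 / 359456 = -0.55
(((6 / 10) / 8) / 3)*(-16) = -2 / 5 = -0.40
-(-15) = 15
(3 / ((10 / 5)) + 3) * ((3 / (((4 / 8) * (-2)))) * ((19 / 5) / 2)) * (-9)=4617 / 20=230.85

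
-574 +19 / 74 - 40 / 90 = -382409 / 666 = -574.19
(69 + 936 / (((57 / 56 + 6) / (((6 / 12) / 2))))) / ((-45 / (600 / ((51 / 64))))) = -11440640 / 6681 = -1712.41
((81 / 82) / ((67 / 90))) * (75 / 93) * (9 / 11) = 820125 / 936727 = 0.88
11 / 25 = 0.44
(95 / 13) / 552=0.01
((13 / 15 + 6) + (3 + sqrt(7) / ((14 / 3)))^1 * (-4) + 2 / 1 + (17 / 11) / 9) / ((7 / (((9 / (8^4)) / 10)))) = -733 / 7884800 - 27 * sqrt(7) / 1003520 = -0.00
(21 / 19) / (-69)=-7 / 437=-0.02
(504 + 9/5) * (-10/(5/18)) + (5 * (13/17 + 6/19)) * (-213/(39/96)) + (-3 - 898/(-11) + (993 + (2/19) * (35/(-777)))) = -511921893566/25634895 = -19969.73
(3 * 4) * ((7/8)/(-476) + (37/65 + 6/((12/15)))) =855789/8840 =96.81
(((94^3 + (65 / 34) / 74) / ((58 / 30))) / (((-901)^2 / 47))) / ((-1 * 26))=-1473273333345 / 1540038452264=-0.96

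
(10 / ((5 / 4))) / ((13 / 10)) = 80 / 13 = 6.15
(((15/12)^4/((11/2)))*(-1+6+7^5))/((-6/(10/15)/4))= -291875/88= -3316.76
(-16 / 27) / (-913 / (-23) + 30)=-368 / 43281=-0.01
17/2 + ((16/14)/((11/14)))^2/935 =1923807/226270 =8.50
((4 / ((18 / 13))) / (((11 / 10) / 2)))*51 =8840 / 33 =267.88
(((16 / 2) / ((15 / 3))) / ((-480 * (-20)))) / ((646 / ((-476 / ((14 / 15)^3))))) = -9 / 59584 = -0.00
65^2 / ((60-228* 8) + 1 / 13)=-54925 / 22931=-2.40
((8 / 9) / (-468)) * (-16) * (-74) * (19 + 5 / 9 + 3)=-480704 / 9477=-50.72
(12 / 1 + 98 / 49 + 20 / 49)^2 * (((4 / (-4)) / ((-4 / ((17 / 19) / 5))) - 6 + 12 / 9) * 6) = -1313129642 / 228095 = -5756.94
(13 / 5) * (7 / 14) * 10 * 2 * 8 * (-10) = -2080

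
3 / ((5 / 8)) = 24 / 5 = 4.80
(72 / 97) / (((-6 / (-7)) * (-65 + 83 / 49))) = -686 / 50149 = -0.01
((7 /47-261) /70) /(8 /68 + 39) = -20842 /218785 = -0.10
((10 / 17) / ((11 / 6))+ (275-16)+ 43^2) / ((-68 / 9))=-887076 / 3179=-279.04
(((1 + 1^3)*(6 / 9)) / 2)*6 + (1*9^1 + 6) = 19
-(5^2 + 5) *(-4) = 120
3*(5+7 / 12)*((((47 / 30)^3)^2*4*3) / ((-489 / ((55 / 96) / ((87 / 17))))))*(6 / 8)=-135052788857041 / 264651494400000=-0.51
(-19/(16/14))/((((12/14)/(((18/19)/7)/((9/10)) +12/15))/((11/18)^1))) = -6083/540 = -11.26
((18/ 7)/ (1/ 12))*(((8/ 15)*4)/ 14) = 1152/ 245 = 4.70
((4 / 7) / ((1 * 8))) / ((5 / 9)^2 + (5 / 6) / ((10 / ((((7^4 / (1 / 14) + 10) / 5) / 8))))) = 810 / 797867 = 0.00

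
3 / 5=0.60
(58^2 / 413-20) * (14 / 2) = -4896 / 59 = -82.98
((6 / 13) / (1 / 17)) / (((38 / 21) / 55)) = 238.48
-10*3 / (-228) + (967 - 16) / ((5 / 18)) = 650509 / 190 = 3423.73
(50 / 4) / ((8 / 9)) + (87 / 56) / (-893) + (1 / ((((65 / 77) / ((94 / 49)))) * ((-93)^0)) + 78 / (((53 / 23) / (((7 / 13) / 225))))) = 12119205113 / 738332400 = 16.41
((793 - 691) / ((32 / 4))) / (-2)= -51 / 8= -6.38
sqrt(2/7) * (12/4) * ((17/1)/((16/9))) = 459 * sqrt(14)/112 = 15.33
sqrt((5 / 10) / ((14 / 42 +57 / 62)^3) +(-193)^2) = sqrt(109784560522453) / 54289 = 193.00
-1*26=-26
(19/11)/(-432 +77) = -19/3905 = -0.00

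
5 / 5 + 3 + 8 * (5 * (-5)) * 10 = -1996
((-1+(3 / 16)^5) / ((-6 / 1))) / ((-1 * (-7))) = 1048333 / 44040192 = 0.02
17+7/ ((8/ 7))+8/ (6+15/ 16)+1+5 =26887/ 888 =30.28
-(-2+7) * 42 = -210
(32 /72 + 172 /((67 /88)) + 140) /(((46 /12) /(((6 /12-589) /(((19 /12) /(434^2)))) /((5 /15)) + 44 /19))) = -1763103166233728 /87837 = -20072442891.19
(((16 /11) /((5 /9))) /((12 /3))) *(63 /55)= 2268 /3025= 0.75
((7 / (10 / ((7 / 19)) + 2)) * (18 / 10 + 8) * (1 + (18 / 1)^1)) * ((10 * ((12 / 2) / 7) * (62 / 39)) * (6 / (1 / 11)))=8889188 / 221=40222.57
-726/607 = -1.20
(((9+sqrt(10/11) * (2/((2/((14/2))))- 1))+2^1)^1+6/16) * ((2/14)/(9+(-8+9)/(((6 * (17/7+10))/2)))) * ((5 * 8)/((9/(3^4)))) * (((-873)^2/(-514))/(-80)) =5370723063 * sqrt(110)/93245768+23273133273/19375744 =1805.24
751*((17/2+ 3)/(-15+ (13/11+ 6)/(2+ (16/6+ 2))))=-1900030/3063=-620.32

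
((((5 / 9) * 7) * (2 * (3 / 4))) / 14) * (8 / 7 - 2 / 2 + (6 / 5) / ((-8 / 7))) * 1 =-127 / 336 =-0.38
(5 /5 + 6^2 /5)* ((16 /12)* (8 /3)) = 1312 /45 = 29.16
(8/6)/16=1/12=0.08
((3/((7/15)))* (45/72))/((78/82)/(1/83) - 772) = -1845/318248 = -0.01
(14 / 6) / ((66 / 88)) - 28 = -224 / 9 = -24.89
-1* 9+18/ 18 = -8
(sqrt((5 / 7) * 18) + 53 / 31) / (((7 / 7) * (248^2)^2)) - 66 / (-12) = 3 * sqrt(70) / 26479194112 + 644957513781 / 117265002496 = 5.50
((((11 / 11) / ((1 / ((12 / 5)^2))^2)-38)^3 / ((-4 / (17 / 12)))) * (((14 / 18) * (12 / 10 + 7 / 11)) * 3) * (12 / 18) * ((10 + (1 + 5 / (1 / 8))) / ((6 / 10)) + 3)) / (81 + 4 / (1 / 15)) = 329077416496136 / 4647216796875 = 70.81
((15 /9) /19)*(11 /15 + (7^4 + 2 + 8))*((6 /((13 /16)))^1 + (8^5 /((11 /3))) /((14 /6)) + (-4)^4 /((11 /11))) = 865983.75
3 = 3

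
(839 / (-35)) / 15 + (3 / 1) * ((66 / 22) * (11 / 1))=51136 / 525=97.40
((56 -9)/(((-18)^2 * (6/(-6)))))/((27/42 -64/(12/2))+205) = -329/442206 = -0.00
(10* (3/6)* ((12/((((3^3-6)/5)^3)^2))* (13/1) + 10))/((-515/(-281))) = 80562579170/2944636821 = 27.36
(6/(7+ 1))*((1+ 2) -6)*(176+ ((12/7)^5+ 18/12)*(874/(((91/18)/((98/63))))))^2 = -2234308934423124036/47738317081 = -46803261.43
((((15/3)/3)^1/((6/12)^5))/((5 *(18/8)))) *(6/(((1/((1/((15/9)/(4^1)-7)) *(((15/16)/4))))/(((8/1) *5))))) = -3200/79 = -40.51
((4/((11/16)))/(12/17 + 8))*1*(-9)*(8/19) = -2.53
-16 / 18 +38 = 334 / 9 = 37.11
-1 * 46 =-46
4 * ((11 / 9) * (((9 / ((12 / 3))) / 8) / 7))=11 / 56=0.20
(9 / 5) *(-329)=-2961 / 5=-592.20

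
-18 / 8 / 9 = -0.25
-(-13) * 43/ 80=559/ 80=6.99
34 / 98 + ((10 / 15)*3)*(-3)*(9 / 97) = -997 / 4753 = -0.21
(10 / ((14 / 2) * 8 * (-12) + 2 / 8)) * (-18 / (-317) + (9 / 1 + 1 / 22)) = -1269580 / 9369569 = -0.14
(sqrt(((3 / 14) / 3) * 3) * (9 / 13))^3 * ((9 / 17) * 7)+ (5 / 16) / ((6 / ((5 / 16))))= 25 / 1536+ 19683 * sqrt(42) / 1045772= 0.14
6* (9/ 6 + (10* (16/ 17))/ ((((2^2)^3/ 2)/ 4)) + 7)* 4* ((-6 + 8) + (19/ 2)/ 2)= 26649/ 17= 1567.59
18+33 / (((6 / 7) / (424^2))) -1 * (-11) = 6921405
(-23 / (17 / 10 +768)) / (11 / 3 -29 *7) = 15 / 100061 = 0.00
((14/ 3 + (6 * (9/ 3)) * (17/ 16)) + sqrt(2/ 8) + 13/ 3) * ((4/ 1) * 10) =1145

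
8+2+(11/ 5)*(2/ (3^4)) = 4072/ 405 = 10.05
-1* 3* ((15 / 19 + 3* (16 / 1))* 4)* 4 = -44496 / 19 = -2341.89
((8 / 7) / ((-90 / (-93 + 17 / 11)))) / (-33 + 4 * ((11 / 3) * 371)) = 4024 / 18739875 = 0.00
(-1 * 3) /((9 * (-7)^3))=0.00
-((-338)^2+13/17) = -1942161/17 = -114244.76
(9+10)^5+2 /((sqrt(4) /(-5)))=2476094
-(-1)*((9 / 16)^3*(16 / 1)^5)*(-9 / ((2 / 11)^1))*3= -27713664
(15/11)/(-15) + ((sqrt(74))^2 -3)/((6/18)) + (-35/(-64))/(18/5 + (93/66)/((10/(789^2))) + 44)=723532742231/3398317648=212.91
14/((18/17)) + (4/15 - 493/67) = 18484/3015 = 6.13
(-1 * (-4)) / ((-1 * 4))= -1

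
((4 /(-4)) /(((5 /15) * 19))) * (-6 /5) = 18 /95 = 0.19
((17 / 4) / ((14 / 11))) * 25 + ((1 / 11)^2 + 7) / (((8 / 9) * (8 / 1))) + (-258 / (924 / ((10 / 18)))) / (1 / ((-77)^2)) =-50937163 / 60984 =-835.25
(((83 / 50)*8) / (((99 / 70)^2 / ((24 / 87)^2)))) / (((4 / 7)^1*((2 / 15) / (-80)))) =-1457612800 / 2747547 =-530.51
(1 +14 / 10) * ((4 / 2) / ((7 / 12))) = 288 / 35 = 8.23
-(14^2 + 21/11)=-2177/11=-197.91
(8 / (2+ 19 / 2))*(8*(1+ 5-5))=128 / 23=5.57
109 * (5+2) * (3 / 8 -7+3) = -22127 / 8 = -2765.88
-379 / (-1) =379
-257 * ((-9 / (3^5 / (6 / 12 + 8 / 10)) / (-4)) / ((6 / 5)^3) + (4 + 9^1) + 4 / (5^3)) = -19543114993 / 5832000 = -3351.01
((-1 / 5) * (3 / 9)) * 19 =-19 / 15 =-1.27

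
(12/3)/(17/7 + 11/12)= 336/281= 1.20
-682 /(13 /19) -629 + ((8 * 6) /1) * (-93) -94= -80389 /13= -6183.77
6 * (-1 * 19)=-114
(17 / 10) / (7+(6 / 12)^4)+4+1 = 2961 / 565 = 5.24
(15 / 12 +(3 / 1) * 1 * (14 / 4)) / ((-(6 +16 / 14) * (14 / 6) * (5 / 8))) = -141 / 125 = -1.13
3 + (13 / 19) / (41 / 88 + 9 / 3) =18529 / 5795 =3.20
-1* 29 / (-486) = 29 / 486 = 0.06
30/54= 5/9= 0.56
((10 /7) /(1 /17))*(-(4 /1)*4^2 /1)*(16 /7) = -174080 /49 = -3552.65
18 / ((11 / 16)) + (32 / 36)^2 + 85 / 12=121373 / 3564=34.06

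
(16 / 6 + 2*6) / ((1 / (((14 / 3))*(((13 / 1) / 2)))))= 4004 / 9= 444.89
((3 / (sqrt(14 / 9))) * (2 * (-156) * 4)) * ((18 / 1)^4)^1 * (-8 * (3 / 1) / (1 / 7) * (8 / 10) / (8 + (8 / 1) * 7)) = 884317824 * sqrt(14) / 5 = 661762863.69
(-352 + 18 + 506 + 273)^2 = 198025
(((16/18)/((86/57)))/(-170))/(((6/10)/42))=-532/2193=-0.24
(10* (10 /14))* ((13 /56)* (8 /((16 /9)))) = 2925 /392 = 7.46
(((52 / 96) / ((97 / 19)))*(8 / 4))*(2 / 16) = 247 / 9312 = 0.03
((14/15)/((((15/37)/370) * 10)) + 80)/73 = 37166/16425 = 2.26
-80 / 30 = -8 / 3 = -2.67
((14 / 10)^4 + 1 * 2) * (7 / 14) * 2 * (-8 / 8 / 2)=-3651 / 1250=-2.92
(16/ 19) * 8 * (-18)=-2304/ 19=-121.26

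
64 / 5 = 12.80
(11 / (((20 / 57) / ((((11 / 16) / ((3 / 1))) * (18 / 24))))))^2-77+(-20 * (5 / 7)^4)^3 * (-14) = 6244605468251708087 / 3239652135731200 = 1927.55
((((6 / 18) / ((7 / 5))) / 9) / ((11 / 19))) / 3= 95 / 6237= 0.02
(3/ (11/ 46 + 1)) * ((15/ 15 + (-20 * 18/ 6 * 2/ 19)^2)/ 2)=339503/ 6859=49.50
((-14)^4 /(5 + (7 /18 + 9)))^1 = 98784 /37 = 2669.84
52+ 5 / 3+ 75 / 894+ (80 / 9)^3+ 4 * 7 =170335655 / 217242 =784.08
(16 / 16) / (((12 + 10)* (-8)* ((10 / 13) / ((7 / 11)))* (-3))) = 0.00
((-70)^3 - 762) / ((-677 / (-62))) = -21313244 / 677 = -31481.90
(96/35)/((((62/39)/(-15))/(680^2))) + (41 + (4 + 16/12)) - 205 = -7790618492/651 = -11967155.90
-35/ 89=-0.39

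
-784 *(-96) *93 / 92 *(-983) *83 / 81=-15863512448 / 207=-76635325.84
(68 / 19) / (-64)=-17 / 304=-0.06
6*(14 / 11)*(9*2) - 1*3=1479 / 11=134.45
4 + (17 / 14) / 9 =521 / 126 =4.13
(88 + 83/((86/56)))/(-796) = -1527/8557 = -0.18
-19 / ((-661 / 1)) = 19 / 661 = 0.03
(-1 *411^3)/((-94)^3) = 83.59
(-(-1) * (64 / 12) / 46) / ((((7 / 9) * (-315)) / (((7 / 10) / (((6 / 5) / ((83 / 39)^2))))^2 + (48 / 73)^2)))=-13159908439057 / 3751386649911810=-0.00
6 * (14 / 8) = 21 / 2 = 10.50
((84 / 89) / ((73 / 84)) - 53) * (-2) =674570 / 6497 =103.83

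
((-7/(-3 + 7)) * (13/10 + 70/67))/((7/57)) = -89547/2680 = -33.41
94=94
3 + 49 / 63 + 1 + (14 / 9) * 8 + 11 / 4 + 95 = 4139 / 36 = 114.97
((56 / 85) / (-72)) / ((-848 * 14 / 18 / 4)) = 1 / 18020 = 0.00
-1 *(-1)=1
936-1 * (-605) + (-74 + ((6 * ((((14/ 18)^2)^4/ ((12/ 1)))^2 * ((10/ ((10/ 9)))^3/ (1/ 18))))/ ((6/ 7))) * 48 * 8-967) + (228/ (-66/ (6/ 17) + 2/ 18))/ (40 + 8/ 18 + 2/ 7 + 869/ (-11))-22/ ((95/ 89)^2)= 75566152013633050999864184/ 15505000505937018246825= 4873.66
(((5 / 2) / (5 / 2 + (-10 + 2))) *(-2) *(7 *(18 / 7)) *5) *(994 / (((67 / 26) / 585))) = 13606866000 / 737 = 18462504.75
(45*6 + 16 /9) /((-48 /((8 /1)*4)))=-4892 /27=-181.19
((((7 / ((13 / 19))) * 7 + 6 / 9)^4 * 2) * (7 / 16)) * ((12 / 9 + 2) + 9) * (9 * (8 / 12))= 16356111691300339 / 9253764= 1767509058.08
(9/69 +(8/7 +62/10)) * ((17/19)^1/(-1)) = -102272/15295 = -6.69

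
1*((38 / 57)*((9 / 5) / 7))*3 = 18 / 35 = 0.51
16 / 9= 1.78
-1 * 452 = -452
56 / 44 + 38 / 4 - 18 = -159 / 22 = -7.23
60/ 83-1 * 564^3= -14890709892/ 83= -179406143.28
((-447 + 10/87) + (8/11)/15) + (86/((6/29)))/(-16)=-36198773/76560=-472.82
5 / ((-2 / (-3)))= 15 / 2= 7.50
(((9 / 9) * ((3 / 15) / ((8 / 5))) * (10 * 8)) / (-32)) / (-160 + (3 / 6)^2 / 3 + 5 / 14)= 0.00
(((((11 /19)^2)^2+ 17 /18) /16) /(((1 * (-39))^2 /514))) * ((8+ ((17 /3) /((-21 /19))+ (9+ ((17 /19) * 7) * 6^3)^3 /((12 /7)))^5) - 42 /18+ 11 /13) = 887041971730472295883593112022491220644693082047241199448265015716598636319610808604475 /5724745448263643052869232058667174925582336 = 154948718636829272459208200000000000000000000.00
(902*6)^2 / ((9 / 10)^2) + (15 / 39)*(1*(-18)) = 4230739990 / 117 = 36160170.85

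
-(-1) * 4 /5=0.80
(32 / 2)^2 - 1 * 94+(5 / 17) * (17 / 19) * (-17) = 2993 / 19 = 157.53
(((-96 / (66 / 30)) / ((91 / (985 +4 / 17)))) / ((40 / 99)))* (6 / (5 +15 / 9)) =-8140014 / 7735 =-1052.36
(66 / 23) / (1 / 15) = 43.04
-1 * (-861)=861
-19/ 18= -1.06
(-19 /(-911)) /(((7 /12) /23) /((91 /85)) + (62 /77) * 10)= 5249244 /2032536655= 0.00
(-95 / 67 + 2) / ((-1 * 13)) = -3 / 67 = -0.04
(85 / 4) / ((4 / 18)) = 765 / 8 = 95.62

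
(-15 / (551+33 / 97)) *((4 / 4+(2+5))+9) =-4947 / 10696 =-0.46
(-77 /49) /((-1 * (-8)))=-11 /56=-0.20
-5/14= -0.36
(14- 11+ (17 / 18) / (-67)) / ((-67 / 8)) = -14404 / 40401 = -0.36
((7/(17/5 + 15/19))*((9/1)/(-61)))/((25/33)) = -39501/121390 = -0.33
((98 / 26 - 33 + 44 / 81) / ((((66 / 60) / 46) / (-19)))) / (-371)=-264017920 / 4297293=-61.44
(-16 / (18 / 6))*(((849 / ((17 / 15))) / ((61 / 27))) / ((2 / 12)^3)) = -396109440 / 1037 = -381976.32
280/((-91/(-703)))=28120/13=2163.08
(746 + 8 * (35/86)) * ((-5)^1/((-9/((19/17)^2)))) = 58153490/111843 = 519.96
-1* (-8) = 8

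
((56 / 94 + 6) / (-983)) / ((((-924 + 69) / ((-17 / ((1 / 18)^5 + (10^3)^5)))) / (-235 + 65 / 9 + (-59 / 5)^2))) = 489811810752 / 41467467304800000000021945475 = 0.00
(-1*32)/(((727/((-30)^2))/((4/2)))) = -57600/727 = -79.23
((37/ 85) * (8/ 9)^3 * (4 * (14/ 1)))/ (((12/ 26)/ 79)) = 2930.44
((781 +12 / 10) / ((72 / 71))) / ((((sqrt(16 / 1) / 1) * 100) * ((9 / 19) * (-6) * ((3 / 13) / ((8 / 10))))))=-68587207 / 29160000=-2.35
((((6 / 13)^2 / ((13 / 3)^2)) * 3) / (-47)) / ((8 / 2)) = -243 / 1342367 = -0.00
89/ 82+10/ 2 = 499/ 82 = 6.09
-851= -851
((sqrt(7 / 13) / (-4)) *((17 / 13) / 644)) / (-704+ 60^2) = -17 *sqrt(91) / 1260756224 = -0.00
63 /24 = 21 /8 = 2.62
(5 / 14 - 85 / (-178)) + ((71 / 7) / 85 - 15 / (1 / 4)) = -446683 / 7565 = -59.05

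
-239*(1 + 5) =-1434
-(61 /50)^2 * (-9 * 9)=301401 /2500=120.56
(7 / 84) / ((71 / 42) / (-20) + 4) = 70 / 3289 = 0.02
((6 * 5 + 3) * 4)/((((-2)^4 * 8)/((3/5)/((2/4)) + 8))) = 759/80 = 9.49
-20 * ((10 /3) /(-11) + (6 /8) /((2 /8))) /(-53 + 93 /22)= 3560 /3219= 1.11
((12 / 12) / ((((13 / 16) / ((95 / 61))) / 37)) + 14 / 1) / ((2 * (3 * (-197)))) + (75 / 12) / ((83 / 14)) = 0.98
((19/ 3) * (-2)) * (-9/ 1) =114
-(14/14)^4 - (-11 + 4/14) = 68/7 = 9.71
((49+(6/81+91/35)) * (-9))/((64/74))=-8066/15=-537.73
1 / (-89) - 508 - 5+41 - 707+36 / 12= -104665 / 89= -1176.01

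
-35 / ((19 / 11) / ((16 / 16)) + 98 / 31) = -11935 / 1667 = -7.16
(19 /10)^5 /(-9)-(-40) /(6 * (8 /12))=6523901 /900000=7.25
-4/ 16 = -1/ 4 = -0.25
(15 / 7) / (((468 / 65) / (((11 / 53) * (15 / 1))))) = 1375 / 1484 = 0.93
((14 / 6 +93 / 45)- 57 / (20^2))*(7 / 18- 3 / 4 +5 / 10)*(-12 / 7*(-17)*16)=28951 / 105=275.72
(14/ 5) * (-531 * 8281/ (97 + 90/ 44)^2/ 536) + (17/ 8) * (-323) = -8763745700621/ 12724749880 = -688.72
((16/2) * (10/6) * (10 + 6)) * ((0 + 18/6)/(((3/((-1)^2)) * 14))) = 320/21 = 15.24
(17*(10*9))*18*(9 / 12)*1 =20655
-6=-6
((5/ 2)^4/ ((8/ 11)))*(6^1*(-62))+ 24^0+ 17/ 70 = -22376733/ 1120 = -19979.23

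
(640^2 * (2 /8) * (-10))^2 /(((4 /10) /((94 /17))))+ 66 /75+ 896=6160384000381174 /425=14495021177367.47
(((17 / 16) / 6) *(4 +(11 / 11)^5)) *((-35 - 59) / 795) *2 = -799 / 3816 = -0.21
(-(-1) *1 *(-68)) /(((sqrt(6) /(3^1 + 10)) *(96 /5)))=-1105 *sqrt(6) /144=-18.80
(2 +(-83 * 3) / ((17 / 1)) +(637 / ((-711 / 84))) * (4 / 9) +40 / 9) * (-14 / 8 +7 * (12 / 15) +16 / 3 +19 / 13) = -12539879749 / 28283580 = -443.36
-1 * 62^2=-3844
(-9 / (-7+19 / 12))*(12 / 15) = 432 / 325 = 1.33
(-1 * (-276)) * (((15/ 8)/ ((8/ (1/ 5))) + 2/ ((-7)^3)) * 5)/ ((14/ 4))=310845/ 19208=16.18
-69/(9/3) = -23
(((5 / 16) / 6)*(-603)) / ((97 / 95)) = -95475 / 3104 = -30.76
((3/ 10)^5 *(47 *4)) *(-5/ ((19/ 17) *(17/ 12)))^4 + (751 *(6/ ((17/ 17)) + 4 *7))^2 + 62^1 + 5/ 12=651985263.85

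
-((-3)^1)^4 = -81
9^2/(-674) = -0.12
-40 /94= -20 /47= -0.43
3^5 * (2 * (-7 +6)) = -486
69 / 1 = 69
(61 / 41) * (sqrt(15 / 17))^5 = 13725 * sqrt(255) / 201433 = 1.09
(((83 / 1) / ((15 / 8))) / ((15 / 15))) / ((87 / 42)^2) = 130144 / 12615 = 10.32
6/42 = 1/7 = 0.14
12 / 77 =0.16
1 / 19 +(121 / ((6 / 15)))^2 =6954479 / 76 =91506.30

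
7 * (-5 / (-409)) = 35 / 409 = 0.09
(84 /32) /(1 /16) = 42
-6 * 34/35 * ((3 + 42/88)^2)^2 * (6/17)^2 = -870323211/8198960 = -106.15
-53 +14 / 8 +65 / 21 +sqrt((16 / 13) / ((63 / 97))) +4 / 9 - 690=-185903 / 252 +4 * sqrt(8827) / 273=-736.33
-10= -10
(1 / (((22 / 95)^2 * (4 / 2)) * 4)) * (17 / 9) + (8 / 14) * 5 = 1770935 / 243936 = 7.26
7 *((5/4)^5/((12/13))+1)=370391/12288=30.14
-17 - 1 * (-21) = 4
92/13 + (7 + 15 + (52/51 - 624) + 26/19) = -7464164/12597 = -592.54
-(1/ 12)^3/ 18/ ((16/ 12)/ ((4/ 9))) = -0.00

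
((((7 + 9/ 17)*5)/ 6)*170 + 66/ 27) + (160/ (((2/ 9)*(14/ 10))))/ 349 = 1070.58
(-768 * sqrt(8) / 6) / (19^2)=-256 * sqrt(2) / 361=-1.00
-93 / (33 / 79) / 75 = -2449 / 825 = -2.97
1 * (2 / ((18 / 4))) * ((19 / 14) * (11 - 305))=-532 / 3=-177.33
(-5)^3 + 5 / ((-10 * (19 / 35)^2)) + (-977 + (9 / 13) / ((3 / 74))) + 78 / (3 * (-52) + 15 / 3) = -1540783071 / 1417286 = -1087.14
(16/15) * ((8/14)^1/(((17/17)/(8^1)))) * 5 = 512/21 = 24.38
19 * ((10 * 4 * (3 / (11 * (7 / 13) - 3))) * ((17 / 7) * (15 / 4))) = 49725 / 7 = 7103.57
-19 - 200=-219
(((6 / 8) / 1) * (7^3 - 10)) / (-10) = -24.98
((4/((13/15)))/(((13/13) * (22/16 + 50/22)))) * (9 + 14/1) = 40480/1391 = 29.10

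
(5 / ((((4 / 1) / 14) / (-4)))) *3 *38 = -7980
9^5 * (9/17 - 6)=-5491557/17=-323032.76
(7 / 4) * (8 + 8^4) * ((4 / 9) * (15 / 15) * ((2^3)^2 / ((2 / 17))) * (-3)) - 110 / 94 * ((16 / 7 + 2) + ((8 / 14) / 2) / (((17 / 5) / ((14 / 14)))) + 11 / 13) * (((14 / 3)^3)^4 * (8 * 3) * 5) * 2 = -156279251809.59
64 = 64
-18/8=-9/4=-2.25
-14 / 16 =-7 / 8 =-0.88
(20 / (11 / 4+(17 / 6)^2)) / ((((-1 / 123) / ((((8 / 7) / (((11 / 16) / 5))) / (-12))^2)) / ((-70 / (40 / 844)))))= 13287936000 / 82159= 161734.39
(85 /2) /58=85 /116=0.73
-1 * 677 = -677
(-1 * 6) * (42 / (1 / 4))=-1008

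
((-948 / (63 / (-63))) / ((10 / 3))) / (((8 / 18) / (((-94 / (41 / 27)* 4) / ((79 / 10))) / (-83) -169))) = -3671886573 / 34030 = -107901.46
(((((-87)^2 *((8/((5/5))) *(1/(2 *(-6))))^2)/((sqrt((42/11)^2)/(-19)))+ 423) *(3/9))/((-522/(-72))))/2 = -685310/1827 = -375.10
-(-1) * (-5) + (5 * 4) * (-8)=-165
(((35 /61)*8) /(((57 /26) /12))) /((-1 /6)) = -174720 /1159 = -150.75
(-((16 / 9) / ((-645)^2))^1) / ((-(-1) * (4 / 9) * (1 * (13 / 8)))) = -32 / 5408325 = -0.00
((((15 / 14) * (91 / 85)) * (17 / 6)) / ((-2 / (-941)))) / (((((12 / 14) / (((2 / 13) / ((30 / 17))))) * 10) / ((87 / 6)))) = 3247391 / 14400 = 225.51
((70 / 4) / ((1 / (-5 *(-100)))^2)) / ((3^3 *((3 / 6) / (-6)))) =-1944444.44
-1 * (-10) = 10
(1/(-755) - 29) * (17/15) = -372232/11325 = -32.87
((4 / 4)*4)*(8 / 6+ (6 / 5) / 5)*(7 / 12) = 826 / 225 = 3.67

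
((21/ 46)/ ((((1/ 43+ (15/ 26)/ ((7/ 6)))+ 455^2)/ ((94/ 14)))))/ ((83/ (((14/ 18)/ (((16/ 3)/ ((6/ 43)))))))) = 89817/ 24743414952944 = 0.00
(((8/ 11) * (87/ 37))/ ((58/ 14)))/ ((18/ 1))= 28/ 1221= 0.02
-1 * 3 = -3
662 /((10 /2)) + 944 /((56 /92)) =58914 /35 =1683.26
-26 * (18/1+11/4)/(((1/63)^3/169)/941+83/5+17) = -214530687938385/13360947385978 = -16.06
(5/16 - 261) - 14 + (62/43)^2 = -272.61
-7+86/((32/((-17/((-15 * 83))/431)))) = -60097909/8585520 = -7.00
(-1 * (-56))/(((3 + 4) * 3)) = 8/3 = 2.67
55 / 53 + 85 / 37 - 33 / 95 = 556587 / 186295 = 2.99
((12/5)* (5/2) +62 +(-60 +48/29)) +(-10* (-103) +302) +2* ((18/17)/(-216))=3968587/2958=1341.65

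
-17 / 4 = -4.25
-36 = -36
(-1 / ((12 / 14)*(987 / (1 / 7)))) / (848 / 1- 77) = -1 / 4565862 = -0.00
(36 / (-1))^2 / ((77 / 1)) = 16.83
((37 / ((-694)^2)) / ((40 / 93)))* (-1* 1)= -0.00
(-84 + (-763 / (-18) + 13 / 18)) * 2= -736 / 9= -81.78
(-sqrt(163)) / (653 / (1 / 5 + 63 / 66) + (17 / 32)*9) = -4064*sqrt(163) / 2317991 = -0.02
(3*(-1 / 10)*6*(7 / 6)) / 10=-21 / 100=-0.21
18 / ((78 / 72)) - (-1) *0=216 / 13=16.62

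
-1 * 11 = -11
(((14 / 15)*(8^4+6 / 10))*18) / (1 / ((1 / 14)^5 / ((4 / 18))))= 553041 / 960400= 0.58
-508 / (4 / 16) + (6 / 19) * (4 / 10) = -193028 / 95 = -2031.87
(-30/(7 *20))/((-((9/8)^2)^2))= 2048/15309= 0.13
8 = 8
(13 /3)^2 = 169 /9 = 18.78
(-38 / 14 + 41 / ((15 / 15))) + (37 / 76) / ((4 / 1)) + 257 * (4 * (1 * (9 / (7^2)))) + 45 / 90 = 3392173 / 14896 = 227.72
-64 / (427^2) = -64 / 182329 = -0.00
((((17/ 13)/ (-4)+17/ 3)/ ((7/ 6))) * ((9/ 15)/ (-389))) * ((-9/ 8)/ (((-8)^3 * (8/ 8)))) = -3213/ 207134720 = -0.00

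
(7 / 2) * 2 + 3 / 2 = 17 / 2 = 8.50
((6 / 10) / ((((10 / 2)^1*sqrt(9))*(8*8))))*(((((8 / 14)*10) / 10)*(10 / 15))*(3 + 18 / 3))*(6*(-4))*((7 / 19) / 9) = -1 / 475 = -0.00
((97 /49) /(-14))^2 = 9409 /470596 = 0.02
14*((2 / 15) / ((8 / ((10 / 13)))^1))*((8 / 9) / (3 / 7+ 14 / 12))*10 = 7840 / 7839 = 1.00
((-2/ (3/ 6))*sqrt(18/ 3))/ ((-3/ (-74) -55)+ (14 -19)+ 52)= 296*sqrt(6)/ 589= 1.23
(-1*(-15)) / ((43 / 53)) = 795 / 43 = 18.49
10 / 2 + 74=79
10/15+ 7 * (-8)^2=1346/3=448.67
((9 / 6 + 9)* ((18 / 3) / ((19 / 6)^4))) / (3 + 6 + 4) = 81648 / 1694173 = 0.05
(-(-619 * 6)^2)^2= 190268808089616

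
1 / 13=0.08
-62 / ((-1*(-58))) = -31 / 29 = -1.07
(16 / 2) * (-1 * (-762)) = 6096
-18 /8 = -9 /4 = -2.25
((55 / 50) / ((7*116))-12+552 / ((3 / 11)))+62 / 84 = 2012.74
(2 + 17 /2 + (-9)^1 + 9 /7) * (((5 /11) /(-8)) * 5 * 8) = -975 /154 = -6.33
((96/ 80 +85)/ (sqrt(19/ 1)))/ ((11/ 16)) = 6896* sqrt(19)/ 1045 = 28.76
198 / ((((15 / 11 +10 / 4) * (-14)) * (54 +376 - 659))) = 2178 / 136255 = 0.02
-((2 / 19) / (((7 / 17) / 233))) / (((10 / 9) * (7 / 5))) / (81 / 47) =-186167 / 8379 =-22.22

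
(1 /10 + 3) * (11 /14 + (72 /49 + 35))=113181 /980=115.49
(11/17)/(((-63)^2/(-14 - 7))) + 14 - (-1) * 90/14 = 65626/3213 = 20.43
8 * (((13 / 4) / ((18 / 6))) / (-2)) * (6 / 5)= -26 / 5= -5.20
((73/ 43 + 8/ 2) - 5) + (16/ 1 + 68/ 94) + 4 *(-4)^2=164552/ 2021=81.42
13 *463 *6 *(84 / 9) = 337064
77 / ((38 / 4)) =154 / 19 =8.11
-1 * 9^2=-81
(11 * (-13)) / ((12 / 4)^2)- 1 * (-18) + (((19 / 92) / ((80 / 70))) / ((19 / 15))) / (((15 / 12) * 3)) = 3559 / 1656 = 2.15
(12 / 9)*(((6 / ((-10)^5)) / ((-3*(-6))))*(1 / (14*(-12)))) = 0.00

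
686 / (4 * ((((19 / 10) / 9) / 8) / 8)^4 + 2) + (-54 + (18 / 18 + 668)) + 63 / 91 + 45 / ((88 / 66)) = 28403283697805230491 / 28619581692536692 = 992.44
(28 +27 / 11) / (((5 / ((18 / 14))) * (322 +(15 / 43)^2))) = 1114947 / 45861431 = 0.02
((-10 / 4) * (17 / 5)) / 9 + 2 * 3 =5.06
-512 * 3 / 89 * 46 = -70656 / 89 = -793.89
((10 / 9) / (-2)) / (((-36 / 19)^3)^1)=34295 / 419904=0.08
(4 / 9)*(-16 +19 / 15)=-884 / 135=-6.55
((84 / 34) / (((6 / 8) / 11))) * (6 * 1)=3696 / 17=217.41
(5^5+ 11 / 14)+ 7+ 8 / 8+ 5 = 43943 / 14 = 3138.79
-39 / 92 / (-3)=13 / 92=0.14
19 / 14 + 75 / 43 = 1867 / 602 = 3.10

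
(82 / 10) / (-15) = -0.55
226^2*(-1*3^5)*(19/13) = -235817892/13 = -18139837.85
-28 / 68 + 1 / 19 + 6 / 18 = -25 / 969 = -0.03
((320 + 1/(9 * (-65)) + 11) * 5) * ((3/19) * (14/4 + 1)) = 290451/247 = 1175.91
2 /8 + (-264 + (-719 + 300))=-682.75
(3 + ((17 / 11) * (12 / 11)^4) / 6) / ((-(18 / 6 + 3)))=-180635 / 322102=-0.56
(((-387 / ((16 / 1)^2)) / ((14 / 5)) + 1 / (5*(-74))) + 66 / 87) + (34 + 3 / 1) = 715595557 / 19228160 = 37.22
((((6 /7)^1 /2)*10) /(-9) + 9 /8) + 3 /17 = 2357 /2856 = 0.83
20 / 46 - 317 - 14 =-7603 / 23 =-330.57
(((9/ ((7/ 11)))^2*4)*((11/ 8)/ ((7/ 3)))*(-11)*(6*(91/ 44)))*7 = -12613887/ 28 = -450495.96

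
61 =61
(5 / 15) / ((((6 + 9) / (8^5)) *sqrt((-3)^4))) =32768 / 405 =80.91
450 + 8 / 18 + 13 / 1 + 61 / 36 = 16745 / 36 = 465.14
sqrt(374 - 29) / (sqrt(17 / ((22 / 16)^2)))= 11 * sqrt(5865) / 136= 6.19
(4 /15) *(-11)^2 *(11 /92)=1331 /345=3.86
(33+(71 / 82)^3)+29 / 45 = 850877147 / 24811560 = 34.29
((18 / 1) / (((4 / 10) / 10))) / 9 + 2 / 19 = 952 / 19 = 50.11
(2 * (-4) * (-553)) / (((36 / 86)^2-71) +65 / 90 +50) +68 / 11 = -213.89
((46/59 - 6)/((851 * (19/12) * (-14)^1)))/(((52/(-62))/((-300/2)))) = 613800/12401623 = 0.05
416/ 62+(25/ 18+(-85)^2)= 4036069/ 558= 7233.10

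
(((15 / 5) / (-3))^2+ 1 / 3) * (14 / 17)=56 / 51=1.10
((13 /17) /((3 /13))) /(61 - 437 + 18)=-169 /18258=-0.01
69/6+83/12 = 221/12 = 18.42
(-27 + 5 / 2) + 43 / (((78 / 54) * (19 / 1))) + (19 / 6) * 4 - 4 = -21143 / 1482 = -14.27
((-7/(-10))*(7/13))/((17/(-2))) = -49/1105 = -0.04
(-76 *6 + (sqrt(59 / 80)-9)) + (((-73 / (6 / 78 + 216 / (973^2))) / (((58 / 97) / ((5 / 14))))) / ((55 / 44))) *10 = -137303427355 / 27536573 + sqrt(295) / 20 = -4985.36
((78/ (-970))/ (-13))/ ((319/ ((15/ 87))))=3/ 897347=0.00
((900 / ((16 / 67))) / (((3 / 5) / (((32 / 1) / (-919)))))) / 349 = -201000 / 320731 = -0.63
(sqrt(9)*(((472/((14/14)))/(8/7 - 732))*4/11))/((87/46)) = -151984/408001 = -0.37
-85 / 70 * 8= -68 / 7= -9.71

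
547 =547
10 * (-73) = -730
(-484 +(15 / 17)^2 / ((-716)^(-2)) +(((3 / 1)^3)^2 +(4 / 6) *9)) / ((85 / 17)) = 115420139 / 1445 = 79875.53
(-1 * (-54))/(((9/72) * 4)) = 108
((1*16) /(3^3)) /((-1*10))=-0.06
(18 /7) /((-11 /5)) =-90 /77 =-1.17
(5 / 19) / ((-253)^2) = 5 / 1216171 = 0.00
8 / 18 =4 / 9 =0.44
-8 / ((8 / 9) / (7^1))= -63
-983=-983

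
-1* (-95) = 95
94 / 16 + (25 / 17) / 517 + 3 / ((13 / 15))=8536719 / 914056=9.34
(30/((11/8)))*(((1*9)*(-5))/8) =-122.73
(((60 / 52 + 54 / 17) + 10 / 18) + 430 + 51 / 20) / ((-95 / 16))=-69604796 / 944775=-73.67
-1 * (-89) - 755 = -666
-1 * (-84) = 84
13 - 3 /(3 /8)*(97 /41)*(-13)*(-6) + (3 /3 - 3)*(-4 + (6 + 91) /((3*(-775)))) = -138717821 /95325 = -1455.21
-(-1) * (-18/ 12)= -3/ 2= -1.50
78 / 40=39 / 20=1.95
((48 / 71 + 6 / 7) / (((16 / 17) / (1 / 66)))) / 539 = 2159 / 47147408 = 0.00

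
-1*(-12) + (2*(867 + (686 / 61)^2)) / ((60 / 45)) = 11179413 / 7442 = 1502.21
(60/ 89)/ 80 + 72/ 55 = 1.32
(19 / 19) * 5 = 5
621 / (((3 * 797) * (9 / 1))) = 23 / 797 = 0.03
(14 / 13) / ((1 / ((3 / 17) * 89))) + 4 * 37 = 36446 / 221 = 164.91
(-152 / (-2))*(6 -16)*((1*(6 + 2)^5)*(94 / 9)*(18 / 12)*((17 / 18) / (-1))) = 9949020160 / 27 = 368482228.15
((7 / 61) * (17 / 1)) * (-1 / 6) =-119 / 366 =-0.33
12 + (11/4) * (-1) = 37/4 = 9.25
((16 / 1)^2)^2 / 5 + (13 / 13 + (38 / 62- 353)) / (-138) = 93472491 / 7130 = 13109.75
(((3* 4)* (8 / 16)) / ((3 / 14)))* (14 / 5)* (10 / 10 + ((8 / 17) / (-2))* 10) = -9016 / 85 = -106.07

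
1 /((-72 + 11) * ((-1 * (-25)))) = -1 /1525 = -0.00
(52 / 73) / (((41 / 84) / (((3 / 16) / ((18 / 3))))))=273 / 5986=0.05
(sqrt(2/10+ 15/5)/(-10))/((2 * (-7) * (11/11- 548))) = -sqrt(5)/95725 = -0.00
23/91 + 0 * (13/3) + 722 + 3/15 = 328716/455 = 722.45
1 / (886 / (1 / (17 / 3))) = 3 / 15062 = 0.00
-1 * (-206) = 206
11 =11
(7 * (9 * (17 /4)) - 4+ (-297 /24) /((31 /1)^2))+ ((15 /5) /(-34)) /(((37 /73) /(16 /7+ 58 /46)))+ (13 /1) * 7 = 275702052555 /778556072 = 354.12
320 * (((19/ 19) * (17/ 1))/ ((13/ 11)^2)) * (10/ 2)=3291200/ 169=19474.56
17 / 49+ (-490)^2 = 11764917 / 49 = 240100.35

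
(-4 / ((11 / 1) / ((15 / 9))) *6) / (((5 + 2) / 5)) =-200 / 77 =-2.60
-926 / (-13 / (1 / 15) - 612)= 926 / 807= 1.15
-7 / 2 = -3.50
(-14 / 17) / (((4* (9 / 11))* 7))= -11 / 306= -0.04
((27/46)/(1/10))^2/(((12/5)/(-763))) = -23176125/2116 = -10952.80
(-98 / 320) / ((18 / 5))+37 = 21263 / 576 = 36.91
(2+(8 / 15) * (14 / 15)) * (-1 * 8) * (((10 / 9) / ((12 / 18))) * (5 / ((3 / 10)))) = -44960 / 81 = -555.06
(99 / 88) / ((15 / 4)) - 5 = -47 / 10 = -4.70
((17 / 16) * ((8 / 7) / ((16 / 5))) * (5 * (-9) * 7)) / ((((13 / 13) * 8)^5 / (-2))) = 3825 / 524288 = 0.01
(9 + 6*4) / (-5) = -33 / 5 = -6.60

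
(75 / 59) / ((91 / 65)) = 375 / 413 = 0.91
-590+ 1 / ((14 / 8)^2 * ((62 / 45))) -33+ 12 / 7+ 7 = -932740 / 1519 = -614.05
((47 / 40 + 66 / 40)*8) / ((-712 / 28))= -791 / 890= -0.89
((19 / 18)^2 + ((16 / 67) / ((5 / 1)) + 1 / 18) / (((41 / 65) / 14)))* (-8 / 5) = -1213046 / 222507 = -5.45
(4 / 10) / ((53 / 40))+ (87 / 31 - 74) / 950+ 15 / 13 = 28017727 / 20291050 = 1.38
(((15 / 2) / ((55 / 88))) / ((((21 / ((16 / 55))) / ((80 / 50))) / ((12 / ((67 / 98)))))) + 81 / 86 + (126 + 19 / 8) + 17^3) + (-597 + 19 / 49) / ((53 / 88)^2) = 2968077697534589 / 872396186200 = 3402.21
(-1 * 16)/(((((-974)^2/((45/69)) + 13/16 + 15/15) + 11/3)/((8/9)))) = -10240/1047342249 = -0.00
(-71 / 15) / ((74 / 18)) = -213 / 185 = -1.15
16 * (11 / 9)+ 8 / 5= 952 / 45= 21.16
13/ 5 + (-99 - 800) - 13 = -4547/ 5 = -909.40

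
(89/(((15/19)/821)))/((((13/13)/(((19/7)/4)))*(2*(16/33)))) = 290156999/4480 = 64767.19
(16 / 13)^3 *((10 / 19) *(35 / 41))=0.84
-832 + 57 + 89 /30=-23161 /30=-772.03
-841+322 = -519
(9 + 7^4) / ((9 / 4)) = 1071.11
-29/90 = -0.32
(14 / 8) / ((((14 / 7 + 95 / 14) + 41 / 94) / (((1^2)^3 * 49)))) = 112847 / 12136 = 9.30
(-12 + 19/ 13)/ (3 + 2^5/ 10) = -1.70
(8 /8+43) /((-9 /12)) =-176 /3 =-58.67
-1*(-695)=695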